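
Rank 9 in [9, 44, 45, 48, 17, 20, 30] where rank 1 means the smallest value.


Sort ascending: [9, 17, 20, 30, 44, 45, 48]
Find 9 in the sorted list.
9 is at position 1 (1-indexed).
Final answer: 1


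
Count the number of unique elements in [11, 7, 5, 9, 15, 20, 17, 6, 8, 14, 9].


List all unique values:
Distinct values: [5, 6, 7, 8, 9, 11, 14, 15, 17, 20]
Count = 10
Final answer: 10


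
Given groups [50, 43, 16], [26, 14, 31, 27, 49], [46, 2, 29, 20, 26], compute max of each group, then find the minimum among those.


Find max of each group:
  Group 1: [50, 43, 16] -> max = 50
  Group 2: [26, 14, 31, 27, 49] -> max = 49
  Group 3: [46, 2, 29, 20, 26] -> max = 46
Maxes: [50, 49, 46]
Minimum of maxes = 46
Final answer: 46


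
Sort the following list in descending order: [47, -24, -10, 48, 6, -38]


Original list: [47, -24, -10, 48, 6, -38]
Repeatedly take the largest remaining element:
  Remaining [47, -24, -10, 48, 6, -38] -> largest is 48
  Remaining [47, -24, -10, 6, -38] -> largest is 47
  Remaining [-24, -10, 6, -38] -> largest is 6
  Remaining [-24, -10, -38] -> largest is -10
  Remaining [-24, -38] -> largest is -24
  Remaining [-38] -> largest is -38
Collecting the picks in order gives the descending list.
Final answer: [48, 47, 6, -10, -24, -38]


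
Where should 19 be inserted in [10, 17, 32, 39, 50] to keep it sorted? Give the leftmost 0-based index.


List is sorted: [10, 17, 32, 39, 50]
We need the leftmost position where 19 can be inserted, i.e. the first index whose element is >= 19 (or the end of the list if none is).
Binary search with low=0, high=5 (0-based indices):
  low=0, high=5, mid=2: a[2]=32 >= 19, so high = 2
  low=0, high=2, mid=1: a[1]=17 < 19, so low = 2
Now low = high = 2, so the insertion index is 2.
Final answer: 2


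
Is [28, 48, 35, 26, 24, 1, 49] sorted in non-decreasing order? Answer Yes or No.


Check consecutive pairs:
  28 <= 48? True
  48 <= 35? False
  35 <= 26? False
  26 <= 24? False
  24 <= 1? False
  1 <= 49? True
4 consecutive pair(s) are out of order, so the list is not sorted.
Final answer: No


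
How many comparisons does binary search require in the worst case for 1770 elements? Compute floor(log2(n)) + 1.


Binary search halves the search space each step.
Maximum comparisons = floor(log2(1770)) + 1
log2(1770) = 10.7895
floor(log2(1770)) = 10, so 10 + 1 = 11
Final answer: 11


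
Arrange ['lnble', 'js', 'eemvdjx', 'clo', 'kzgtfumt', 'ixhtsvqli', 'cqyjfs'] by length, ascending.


Compute lengths:
  'lnble' has length 5
  'js' has length 2
  'eemvdjx' has length 7
  'clo' has length 3
  'kzgtfumt' has length 8
  'ixhtsvqli' has length 9
  'cqyjfs' has length 6
Lengths in increasing order: 2 < 3 < 5 < 6 < 7 < 8 < 9
Listing the words in that order gives the answer.
Final answer: ['js', 'clo', 'lnble', 'cqyjfs', 'eemvdjx', 'kzgtfumt', 'ixhtsvqli']


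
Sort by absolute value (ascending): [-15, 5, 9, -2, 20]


Compute absolute values:
  |-15| = 15
  |5| = 5
  |9| = 9
  |-2| = 2
  |20| = 20
Absolute values in increasing order: 2 < 5 < 9 < 15 < 20
Listing the original numbers in that order gives the answer.
Final answer: [-2, 5, 9, -15, 20]


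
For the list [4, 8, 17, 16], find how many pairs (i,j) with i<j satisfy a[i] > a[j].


For each element, count the later elements that are smaller than it:
  4 (index 0): smaller elements after it = [] -> 0
  8 (index 1): smaller elements after it = [] -> 0
  17 (index 2): smaller elements after it = [16] -> 1
Total inversions = 0 + 0 + 1 = 1
Final answer: 1


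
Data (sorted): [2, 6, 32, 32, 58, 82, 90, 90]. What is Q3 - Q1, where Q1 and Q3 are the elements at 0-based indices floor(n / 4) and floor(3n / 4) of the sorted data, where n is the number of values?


The data has n = 8 elements.
Q1 index = floor(8 / 4) = floor(2) = 2; Q3 index = floor(3 * 8 / 4) = floor(6) = 6
Q1 = element at index 2 = 32
Q3 = element at index 6 = 90
IQR = 90 - 32 = 58
Final answer: 58


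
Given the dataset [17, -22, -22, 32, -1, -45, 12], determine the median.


First, sort the list: [-45, -22, -22, -1, 12, 17, 32]
The list has 7 elements (odd count).
The middle index is 3 (0-based), and the element there is -1.
Final answer: -1


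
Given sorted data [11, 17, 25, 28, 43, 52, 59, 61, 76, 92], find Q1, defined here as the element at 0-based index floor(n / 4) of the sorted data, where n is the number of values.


The list has n = 10 elements.
Q1 index = floor(10 / 4) = floor(2.5) = 2
Counting from index 0 in the sorted data, the element at index 2 is 25.
Final answer: 25


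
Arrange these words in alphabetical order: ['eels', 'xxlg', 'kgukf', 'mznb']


Compare strings character by character (the first differing letter decides):
  'eels' < 'kgukf' since 'e' < 'k' at position 1
  'kgukf' < 'mznb' since 'k' < 'm' at position 1
  'mznb' < 'xxlg' since 'm' < 'x' at position 1
Chaining these comparisons gives the alphabetical order.
Final answer: ['eels', 'kgukf', 'mznb', 'xxlg']


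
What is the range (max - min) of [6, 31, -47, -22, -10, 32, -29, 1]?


Maximum value: 32
Minimum value: -47
Range = 32 - (-47) = 79
Final answer: 79


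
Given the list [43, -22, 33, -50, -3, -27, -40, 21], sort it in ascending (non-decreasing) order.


Original list: [43, -22, 33, -50, -3, -27, -40, 21]
Repeatedly take the smallest remaining element:
  Remaining [43, -22, 33, -50, -3, -27, -40, 21] -> smallest is -50
  Remaining [43, -22, 33, -3, -27, -40, 21] -> smallest is -40
  Remaining [43, -22, 33, -3, -27, 21] -> smallest is -27
  Remaining [43, -22, 33, -3, 21] -> smallest is -22
  Remaining [43, 33, -3, 21] -> smallest is -3
  Remaining [43, 33, 21] -> smallest is 21
  Remaining [43, 33] -> smallest is 33
  Remaining [43] -> smallest is 43
Collecting the picks in order gives the sorted list.
Final answer: [-50, -40, -27, -22, -3, 21, 33, 43]


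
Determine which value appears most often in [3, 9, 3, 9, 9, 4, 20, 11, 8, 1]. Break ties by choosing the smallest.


Count the frequency of each value:
  1 appears 1 time(s)
  3 appears 2 time(s)
  4 appears 1 time(s)
  8 appears 1 time(s)
  9 appears 3 time(s)
  11 appears 1 time(s)
  20 appears 1 time(s)
Maximum frequency is 3.
Only 9 reaches that frequency, so it is the mode.
Final answer: 9


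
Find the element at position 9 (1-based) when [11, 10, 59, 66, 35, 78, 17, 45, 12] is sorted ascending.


Sort ascending: [10, 11, 12, 17, 35, 45, 59, 66, 78]
The 9th element (1-indexed) is at index 8.
Value = 78
Final answer: 78


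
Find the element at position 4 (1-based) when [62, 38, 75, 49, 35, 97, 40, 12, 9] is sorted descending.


Sort descending: [97, 75, 62, 49, 40, 38, 35, 12, 9]
The 4th element (1-indexed) is at index 3.
Value = 49
Final answer: 49


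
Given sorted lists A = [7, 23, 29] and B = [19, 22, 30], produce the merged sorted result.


List A: [7, 23, 29]
List B: [19, 22, 30]
Repeatedly compare the front elements and take the smaller:
  7 vs 19 -> take 7
  23 vs 19 -> take 19
  23 vs 22 -> take 22
  23 vs 30 -> take 23
  29 vs 30 -> take 29
  A is exhausted; append the rest of B: [30]
Final answer: [7, 19, 22, 23, 29, 30]


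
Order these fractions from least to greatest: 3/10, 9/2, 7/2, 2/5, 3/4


Convert to decimal for comparison:
  3/10 = 0.3
  9/2 = 4.5
  7/2 = 3.5
  2/5 = 0.4
  3/4 = 0.75
Decimals in increasing order: 0.3 < 0.4 < 0.75 < 3.5 < 4.5
Writing each back as its fraction gives the sorted order.
Final answer: 3/10, 2/5, 3/4, 7/2, 9/2


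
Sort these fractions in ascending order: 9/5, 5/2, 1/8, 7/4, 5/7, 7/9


Convert to decimal for comparison:
  9/5 = 1.8
  5/2 = 2.5
  1/8 = 0.125
  7/4 = 1.75
  5/7 = 0.7143
  7/9 = 0.7778
Decimals in increasing order: 0.125 < 0.7143 < 0.7778 < 1.75 < 1.8 < 2.5
Writing each back as its fraction gives the sorted order.
Final answer: 1/8, 5/7, 7/9, 7/4, 9/5, 5/2


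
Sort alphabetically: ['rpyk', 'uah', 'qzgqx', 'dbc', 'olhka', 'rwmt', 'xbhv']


Compare strings character by character (the first differing letter decides):
  'dbc' < 'olhka' since 'd' < 'o' at position 1
  'olhka' < 'qzgqx' since 'o' < 'q' at position 1
  'qzgqx' < 'rpyk' since 'q' < 'r' at position 1
  'rpyk' < 'rwmt' since 'p' < 'w' at position 2
  'rwmt' < 'uah' since 'r' < 'u' at position 1
  'uah' < 'xbhv' since 'u' < 'x' at position 1
Chaining these comparisons gives the alphabetical order.
Final answer: ['dbc', 'olhka', 'qzgqx', 'rpyk', 'rwmt', 'uah', 'xbhv']


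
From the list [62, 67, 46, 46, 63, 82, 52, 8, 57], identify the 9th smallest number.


Sort ascending: [8, 46, 46, 52, 57, 62, 63, 67, 82]
The 9th element (1-indexed) is at index 8.
Value = 82
Final answer: 82


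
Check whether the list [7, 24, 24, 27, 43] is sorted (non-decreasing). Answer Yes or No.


Check consecutive pairs:
  7 <= 24? True
  24 <= 24? True
  24 <= 27? True
  27 <= 43? True
Every consecutive pair is in order, so the list is non-decreasing.
Final answer: Yes


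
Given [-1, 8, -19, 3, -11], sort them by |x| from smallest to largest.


Compute absolute values:
  |-1| = 1
  |8| = 8
  |-19| = 19
  |3| = 3
  |-11| = 11
Absolute values in increasing order: 1 < 3 < 8 < 11 < 19
Listing the original numbers in that order gives the answer.
Final answer: [-1, 3, 8, -11, -19]


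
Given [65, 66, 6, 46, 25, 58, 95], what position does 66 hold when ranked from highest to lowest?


Sort descending: [95, 66, 65, 58, 46, 25, 6]
Find 66 in the sorted list.
66 is at position 2.
Final answer: 2


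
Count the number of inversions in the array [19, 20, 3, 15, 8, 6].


For each element, count the later elements that are smaller than it:
  19 (index 0): smaller elements after it = [3, 15, 8, 6] -> 4
  20 (index 1): smaller elements after it = [3, 15, 8, 6] -> 4
  3 (index 2): smaller elements after it = [] -> 0
  15 (index 3): smaller elements after it = [8, 6] -> 2
  8 (index 4): smaller elements after it = [6] -> 1
Total inversions = 4 + 4 + 0 + 2 + 1 = 11
Final answer: 11


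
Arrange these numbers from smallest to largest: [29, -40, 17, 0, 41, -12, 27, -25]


Original list: [29, -40, 17, 0, 41, -12, 27, -25]
Repeatedly take the smallest remaining element:
  Remaining [29, -40, 17, 0, 41, -12, 27, -25] -> smallest is -40
  Remaining [29, 17, 0, 41, -12, 27, -25] -> smallest is -25
  Remaining [29, 17, 0, 41, -12, 27] -> smallest is -12
  Remaining [29, 17, 0, 41, 27] -> smallest is 0
  Remaining [29, 17, 41, 27] -> smallest is 17
  Remaining [29, 41, 27] -> smallest is 27
  Remaining [29, 41] -> smallest is 29
  Remaining [41] -> smallest is 41
Collecting the picks in order gives the sorted list.
Final answer: [-40, -25, -12, 0, 17, 27, 29, 41]


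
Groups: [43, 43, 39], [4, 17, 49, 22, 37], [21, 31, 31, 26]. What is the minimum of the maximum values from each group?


Find max of each group:
  Group 1: [43, 43, 39] -> max = 43
  Group 2: [4, 17, 49, 22, 37] -> max = 49
  Group 3: [21, 31, 31, 26] -> max = 31
Maxes: [43, 49, 31]
Minimum of maxes = 31
Final answer: 31


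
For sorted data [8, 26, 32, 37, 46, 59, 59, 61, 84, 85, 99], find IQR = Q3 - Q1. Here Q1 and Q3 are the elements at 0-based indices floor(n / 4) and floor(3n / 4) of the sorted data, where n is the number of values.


The data has n = 11 elements.
Q1 index = floor(11 / 4) = floor(2.75) = 2; Q3 index = floor(3 * 11 / 4) = floor(8.25) = 8
Q1 = element at index 2 = 32
Q3 = element at index 8 = 84
IQR = 84 - 32 = 52
Final answer: 52


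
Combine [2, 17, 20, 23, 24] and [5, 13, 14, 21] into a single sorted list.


List A: [2, 17, 20, 23, 24]
List B: [5, 13, 14, 21]
Repeatedly compare the front elements and take the smaller:
  2 vs 5 -> take 2
  17 vs 5 -> take 5
  17 vs 13 -> take 13
  17 vs 14 -> take 14
  17 vs 21 -> take 17
  20 vs 21 -> take 20
  23 vs 21 -> take 21
  B is exhausted; append the rest of A: [23, 24]
Final answer: [2, 5, 13, 14, 17, 20, 21, 23, 24]


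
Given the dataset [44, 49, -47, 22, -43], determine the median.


First, sort the list: [-47, -43, 22, 44, 49]
The list has 5 elements (odd count).
The middle index is 2 (0-based), and the element there is 22.
Final answer: 22


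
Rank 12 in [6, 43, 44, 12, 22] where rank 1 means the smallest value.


Sort ascending: [6, 12, 22, 43, 44]
Find 12 in the sorted list.
12 is at position 2 (1-indexed).
Final answer: 2


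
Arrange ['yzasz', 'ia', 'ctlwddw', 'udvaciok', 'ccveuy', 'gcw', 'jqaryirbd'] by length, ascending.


Compute lengths:
  'yzasz' has length 5
  'ia' has length 2
  'ctlwddw' has length 7
  'udvaciok' has length 8
  'ccveuy' has length 6
  'gcw' has length 3
  'jqaryirbd' has length 9
Lengths in increasing order: 2 < 3 < 5 < 6 < 7 < 8 < 9
Listing the words in that order gives the answer.
Final answer: ['ia', 'gcw', 'yzasz', 'ccveuy', 'ctlwddw', 'udvaciok', 'jqaryirbd']


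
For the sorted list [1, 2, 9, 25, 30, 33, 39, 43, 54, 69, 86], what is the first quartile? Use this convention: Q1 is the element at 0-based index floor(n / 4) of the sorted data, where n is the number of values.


The list has n = 11 elements.
Q1 index = floor(11 / 4) = floor(2.75) = 2
Counting from index 0 in the sorted data, the element at index 2 is 9.
Final answer: 9


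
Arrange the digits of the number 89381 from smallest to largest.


The number 89381 has digits: 8, 9, 3, 8, 1
Sorted: 1, 3, 8, 8, 9
Joining the sorted digits gives the result.
Final answer: 13889


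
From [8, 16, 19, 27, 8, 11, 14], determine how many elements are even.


Check each element:
  8 is even
  16 is even
  19 is odd
  27 is odd
  8 is even
  11 is odd
  14 is even
Evens: [8, 16, 8, 14]
Count of evens = 4
Final answer: 4


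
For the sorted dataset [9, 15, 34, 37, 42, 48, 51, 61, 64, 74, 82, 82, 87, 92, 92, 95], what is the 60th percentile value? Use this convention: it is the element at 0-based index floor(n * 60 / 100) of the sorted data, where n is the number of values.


The dataset has n = 16 elements.
Index = floor(16 * 60 / 100) = floor(960 / 100) = floor(9.6) = 9
Counting from index 0 in the sorted data, the element at index 9 is 74.
Final answer: 74


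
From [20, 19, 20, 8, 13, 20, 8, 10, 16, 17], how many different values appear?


List all unique values:
Distinct values: [8, 10, 13, 16, 17, 19, 20]
Count = 7
Final answer: 7


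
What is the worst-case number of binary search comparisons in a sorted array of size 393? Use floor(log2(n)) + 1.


Binary search halves the search space each step.
Maximum comparisons = floor(log2(393)) + 1
log2(393) = 8.6184
floor(log2(393)) = 8, so 8 + 1 = 9
Final answer: 9


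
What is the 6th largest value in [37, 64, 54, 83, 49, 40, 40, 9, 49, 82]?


Sort descending: [83, 82, 64, 54, 49, 49, 40, 40, 37, 9]
The 6th element (1-indexed) is at index 5.
Value = 49
Final answer: 49


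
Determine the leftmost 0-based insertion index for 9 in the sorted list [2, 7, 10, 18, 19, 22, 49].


List is sorted: [2, 7, 10, 18, 19, 22, 49]
We need the leftmost position where 9 can be inserted, i.e. the first index whose element is >= 9 (or the end of the list if none is).
Binary search with low=0, high=7 (0-based indices):
  low=0, high=7, mid=3: a[3]=18 >= 9, so high = 3
  low=0, high=3, mid=1: a[1]=7 < 9, so low = 2
  low=2, high=3, mid=2: a[2]=10 >= 9, so high = 2
Now low = high = 2, so the insertion index is 2.
Final answer: 2


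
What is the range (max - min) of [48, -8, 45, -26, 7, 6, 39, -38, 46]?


Maximum value: 48
Minimum value: -38
Range = 48 - (-38) = 86
Final answer: 86


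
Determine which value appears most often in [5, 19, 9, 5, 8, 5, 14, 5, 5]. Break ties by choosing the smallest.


Count the frequency of each value:
  5 appears 5 time(s)
  8 appears 1 time(s)
  9 appears 1 time(s)
  14 appears 1 time(s)
  19 appears 1 time(s)
Maximum frequency is 5.
Only 5 reaches that frequency, so it is the mode.
Final answer: 5


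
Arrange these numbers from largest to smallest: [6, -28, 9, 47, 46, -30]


Original list: [6, -28, 9, 47, 46, -30]
Repeatedly take the largest remaining element:
  Remaining [6, -28, 9, 47, 46, -30] -> largest is 47
  Remaining [6, -28, 9, 46, -30] -> largest is 46
  Remaining [6, -28, 9, -30] -> largest is 9
  Remaining [6, -28, -30] -> largest is 6
  Remaining [-28, -30] -> largest is -28
  Remaining [-30] -> largest is -30
Collecting the picks in order gives the descending list.
Final answer: [47, 46, 9, 6, -28, -30]


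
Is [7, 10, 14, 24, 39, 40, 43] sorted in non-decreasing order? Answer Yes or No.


Check consecutive pairs:
  7 <= 10? True
  10 <= 14? True
  14 <= 24? True
  24 <= 39? True
  39 <= 40? True
  40 <= 43? True
Every consecutive pair is in order, so the list is non-decreasing.
Final answer: Yes


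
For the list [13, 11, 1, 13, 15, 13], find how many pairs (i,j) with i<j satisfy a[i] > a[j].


For each element, count the later elements that are smaller than it:
  13 (index 0): smaller elements after it = [11, 1] -> 2
  11 (index 1): smaller elements after it = [1] -> 1
  1 (index 2): smaller elements after it = [] -> 0
  13 (index 3): smaller elements after it = [] -> 0
  15 (index 4): smaller elements after it = [13] -> 1
Total inversions = 2 + 1 + 0 + 0 + 1 = 4
Final answer: 4


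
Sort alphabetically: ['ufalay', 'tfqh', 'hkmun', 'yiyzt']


Compare strings character by character (the first differing letter decides):
  'hkmun' < 'tfqh' since 'h' < 't' at position 1
  'tfqh' < 'ufalay' since 't' < 'u' at position 1
  'ufalay' < 'yiyzt' since 'u' < 'y' at position 1
Chaining these comparisons gives the alphabetical order.
Final answer: ['hkmun', 'tfqh', 'ufalay', 'yiyzt']


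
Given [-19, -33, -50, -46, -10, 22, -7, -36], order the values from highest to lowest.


Original list: [-19, -33, -50, -46, -10, 22, -7, -36]
Repeatedly take the largest remaining element:
  Remaining [-19, -33, -50, -46, -10, 22, -7, -36] -> largest is 22
  Remaining [-19, -33, -50, -46, -10, -7, -36] -> largest is -7
  Remaining [-19, -33, -50, -46, -10, -36] -> largest is -10
  Remaining [-19, -33, -50, -46, -36] -> largest is -19
  Remaining [-33, -50, -46, -36] -> largest is -33
  Remaining [-50, -46, -36] -> largest is -36
  Remaining [-50, -46] -> largest is -46
  Remaining [-50] -> largest is -50
Collecting the picks in order gives the descending list.
Final answer: [22, -7, -10, -19, -33, -36, -46, -50]


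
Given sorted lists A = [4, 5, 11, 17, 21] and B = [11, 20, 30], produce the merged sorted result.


List A: [4, 5, 11, 17, 21]
List B: [11, 20, 30]
Repeatedly compare the front elements and take the smaller:
  4 vs 11 -> take 4
  5 vs 11 -> take 5
  11 vs 11 -> take 11
  17 vs 11 -> take 11
  17 vs 20 -> take 17
  21 vs 20 -> take 20
  21 vs 30 -> take 21
  A is exhausted; append the rest of B: [30]
Final answer: [4, 5, 11, 11, 17, 20, 21, 30]


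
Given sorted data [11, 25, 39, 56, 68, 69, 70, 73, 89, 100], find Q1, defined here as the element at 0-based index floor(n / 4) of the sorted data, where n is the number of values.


The list has n = 10 elements.
Q1 index = floor(10 / 4) = floor(2.5) = 2
Counting from index 0 in the sorted data, the element at index 2 is 39.
Final answer: 39


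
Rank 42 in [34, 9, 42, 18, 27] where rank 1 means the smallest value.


Sort ascending: [9, 18, 27, 34, 42]
Find 42 in the sorted list.
42 is at position 5 (1-indexed).
Final answer: 5


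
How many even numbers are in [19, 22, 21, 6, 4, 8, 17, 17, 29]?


Check each element:
  19 is odd
  22 is even
  21 is odd
  6 is even
  4 is even
  8 is even
  17 is odd
  17 is odd
  29 is odd
Evens: [22, 6, 4, 8]
Count of evens = 4
Final answer: 4


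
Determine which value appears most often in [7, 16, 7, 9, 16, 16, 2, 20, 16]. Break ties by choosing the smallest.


Count the frequency of each value:
  2 appears 1 time(s)
  7 appears 2 time(s)
  9 appears 1 time(s)
  16 appears 4 time(s)
  20 appears 1 time(s)
Maximum frequency is 4.
Only 16 reaches that frequency, so it is the mode.
Final answer: 16


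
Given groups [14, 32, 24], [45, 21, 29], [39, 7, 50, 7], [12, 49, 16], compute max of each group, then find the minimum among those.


Find max of each group:
  Group 1: [14, 32, 24] -> max = 32
  Group 2: [45, 21, 29] -> max = 45
  Group 3: [39, 7, 50, 7] -> max = 50
  Group 4: [12, 49, 16] -> max = 49
Maxes: [32, 45, 50, 49]
Minimum of maxes = 32
Final answer: 32


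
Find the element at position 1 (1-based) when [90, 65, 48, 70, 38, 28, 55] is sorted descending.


Sort descending: [90, 70, 65, 55, 48, 38, 28]
The 1st element (1-indexed) is at index 0.
Value = 90
Final answer: 90


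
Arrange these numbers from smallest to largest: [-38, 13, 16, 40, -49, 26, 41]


Original list: [-38, 13, 16, 40, -49, 26, 41]
Repeatedly take the smallest remaining element:
  Remaining [-38, 13, 16, 40, -49, 26, 41] -> smallest is -49
  Remaining [-38, 13, 16, 40, 26, 41] -> smallest is -38
  Remaining [13, 16, 40, 26, 41] -> smallest is 13
  Remaining [16, 40, 26, 41] -> smallest is 16
  Remaining [40, 26, 41] -> smallest is 26
  Remaining [40, 41] -> smallest is 40
  Remaining [41] -> smallest is 41
Collecting the picks in order gives the sorted list.
Final answer: [-49, -38, 13, 16, 26, 40, 41]


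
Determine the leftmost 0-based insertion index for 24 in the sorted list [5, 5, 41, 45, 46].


List is sorted: [5, 5, 41, 45, 46]
We need the leftmost position where 24 can be inserted, i.e. the first index whose element is >= 24 (or the end of the list if none is).
Binary search with low=0, high=5 (0-based indices):
  low=0, high=5, mid=2: a[2]=41 >= 24, so high = 2
  low=0, high=2, mid=1: a[1]=5 < 24, so low = 2
Now low = high = 2, so the insertion index is 2.
Final answer: 2


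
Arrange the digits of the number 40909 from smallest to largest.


The number 40909 has digits: 4, 0, 9, 0, 9
Sorted: 0, 0, 4, 9, 9
Joining the sorted digits gives the result.
Final answer: 00499


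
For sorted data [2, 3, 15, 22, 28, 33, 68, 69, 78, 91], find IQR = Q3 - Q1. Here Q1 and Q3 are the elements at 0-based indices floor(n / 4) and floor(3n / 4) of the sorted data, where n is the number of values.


The data has n = 10 elements.
Q1 index = floor(10 / 4) = floor(2.5) = 2; Q3 index = floor(3 * 10 / 4) = floor(7.5) = 7
Q1 = element at index 2 = 15
Q3 = element at index 7 = 69
IQR = 69 - 15 = 54
Final answer: 54


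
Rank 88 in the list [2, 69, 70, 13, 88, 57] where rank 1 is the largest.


Sort descending: [88, 70, 69, 57, 13, 2]
Find 88 in the sorted list.
88 is at position 1.
Final answer: 1


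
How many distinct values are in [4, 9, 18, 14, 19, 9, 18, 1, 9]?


List all unique values:
Distinct values: [1, 4, 9, 14, 18, 19]
Count = 6
Final answer: 6


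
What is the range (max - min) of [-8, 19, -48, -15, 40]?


Maximum value: 40
Minimum value: -48
Range = 40 - (-48) = 88
Final answer: 88


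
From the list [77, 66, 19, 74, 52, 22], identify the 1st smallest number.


Sort ascending: [19, 22, 52, 66, 74, 77]
The 1st element (1-indexed) is at index 0.
Value = 19
Final answer: 19


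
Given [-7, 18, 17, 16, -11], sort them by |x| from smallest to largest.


Compute absolute values:
  |-7| = 7
  |18| = 18
  |17| = 17
  |16| = 16
  |-11| = 11
Absolute values in increasing order: 7 < 11 < 16 < 17 < 18
Listing the original numbers in that order gives the answer.
Final answer: [-7, -11, 16, 17, 18]


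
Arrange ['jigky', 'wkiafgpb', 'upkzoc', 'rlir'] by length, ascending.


Compute lengths:
  'jigky' has length 5
  'wkiafgpb' has length 8
  'upkzoc' has length 6
  'rlir' has length 4
Lengths in increasing order: 4 < 5 < 6 < 8
Listing the words in that order gives the answer.
Final answer: ['rlir', 'jigky', 'upkzoc', 'wkiafgpb']


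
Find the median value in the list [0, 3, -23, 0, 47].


First, sort the list: [-23, 0, 0, 3, 47]
The list has 5 elements (odd count).
The middle index is 2 (0-based), and the element there is 0.
Final answer: 0


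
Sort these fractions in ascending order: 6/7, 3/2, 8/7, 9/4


Convert to decimal for comparison:
  6/7 = 0.8571
  3/2 = 1.5
  8/7 = 1.1429
  9/4 = 2.25
Decimals in increasing order: 0.8571 < 1.1429 < 1.5 < 2.25
Writing each back as its fraction gives the sorted order.
Final answer: 6/7, 8/7, 3/2, 9/4


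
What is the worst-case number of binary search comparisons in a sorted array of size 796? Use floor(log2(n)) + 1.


Binary search halves the search space each step.
Maximum comparisons = floor(log2(796)) + 1
log2(796) = 9.6366
floor(log2(796)) = 9, so 9 + 1 = 10
Final answer: 10


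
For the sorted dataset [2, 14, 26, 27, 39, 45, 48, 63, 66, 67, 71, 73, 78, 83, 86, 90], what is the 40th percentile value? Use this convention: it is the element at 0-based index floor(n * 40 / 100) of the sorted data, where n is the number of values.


The dataset has n = 16 elements.
Index = floor(16 * 40 / 100) = floor(640 / 100) = floor(6.4) = 6
Counting from index 0 in the sorted data, the element at index 6 is 48.
Final answer: 48


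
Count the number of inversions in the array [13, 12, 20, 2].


For each element, count the later elements that are smaller than it:
  13 (index 0): smaller elements after it = [12, 2] -> 2
  12 (index 1): smaller elements after it = [2] -> 1
  20 (index 2): smaller elements after it = [2] -> 1
Total inversions = 2 + 1 + 1 = 4
Final answer: 4


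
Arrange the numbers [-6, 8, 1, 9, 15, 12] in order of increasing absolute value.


Compute absolute values:
  |-6| = 6
  |8| = 8
  |1| = 1
  |9| = 9
  |15| = 15
  |12| = 12
Absolute values in increasing order: 1 < 6 < 8 < 9 < 12 < 15
Listing the original numbers in that order gives the answer.
Final answer: [1, -6, 8, 9, 12, 15]


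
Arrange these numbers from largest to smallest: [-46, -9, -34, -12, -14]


Original list: [-46, -9, -34, -12, -14]
Repeatedly take the largest remaining element:
  Remaining [-46, -9, -34, -12, -14] -> largest is -9
  Remaining [-46, -34, -12, -14] -> largest is -12
  Remaining [-46, -34, -14] -> largest is -14
  Remaining [-46, -34] -> largest is -34
  Remaining [-46] -> largest is -46
Collecting the picks in order gives the descending list.
Final answer: [-9, -12, -14, -34, -46]


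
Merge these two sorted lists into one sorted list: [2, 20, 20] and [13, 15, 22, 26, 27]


List A: [2, 20, 20]
List B: [13, 15, 22, 26, 27]
Repeatedly compare the front elements and take the smaller:
  2 vs 13 -> take 2
  20 vs 13 -> take 13
  20 vs 15 -> take 15
  20 vs 22 -> take 20
  20 vs 22 -> take 20
  A is exhausted; append the rest of B: [22, 26, 27]
Final answer: [2, 13, 15, 20, 20, 22, 26, 27]


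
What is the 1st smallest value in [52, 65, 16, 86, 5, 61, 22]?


Sort ascending: [5, 16, 22, 52, 61, 65, 86]
The 1st element (1-indexed) is at index 0.
Value = 5
Final answer: 5


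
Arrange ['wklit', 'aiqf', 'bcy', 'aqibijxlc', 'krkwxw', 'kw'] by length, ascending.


Compute lengths:
  'wklit' has length 5
  'aiqf' has length 4
  'bcy' has length 3
  'aqibijxlc' has length 9
  'krkwxw' has length 6
  'kw' has length 2
Lengths in increasing order: 2 < 3 < 4 < 5 < 6 < 9
Listing the words in that order gives the answer.
Final answer: ['kw', 'bcy', 'aiqf', 'wklit', 'krkwxw', 'aqibijxlc']


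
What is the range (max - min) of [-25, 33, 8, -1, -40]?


Maximum value: 33
Minimum value: -40
Range = 33 - (-40) = 73
Final answer: 73


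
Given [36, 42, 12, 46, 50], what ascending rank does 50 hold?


Sort ascending: [12, 36, 42, 46, 50]
Find 50 in the sorted list.
50 is at position 5 (1-indexed).
Final answer: 5


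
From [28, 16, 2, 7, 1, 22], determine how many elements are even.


Check each element:
  28 is even
  16 is even
  2 is even
  7 is odd
  1 is odd
  22 is even
Evens: [28, 16, 2, 22]
Count of evens = 4
Final answer: 4


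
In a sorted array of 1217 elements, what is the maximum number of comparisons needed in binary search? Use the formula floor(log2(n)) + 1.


Binary search halves the search space each step.
Maximum comparisons = floor(log2(1217)) + 1
log2(1217) = 10.2491
floor(log2(1217)) = 10, so 10 + 1 = 11
Final answer: 11


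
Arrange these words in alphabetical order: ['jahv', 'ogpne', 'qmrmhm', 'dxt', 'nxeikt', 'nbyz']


Compare strings character by character (the first differing letter decides):
  'dxt' < 'jahv' since 'd' < 'j' at position 1
  'jahv' < 'nbyz' since 'j' < 'n' at position 1
  'nbyz' < 'nxeikt' since 'b' < 'x' at position 2
  'nxeikt' < 'ogpne' since 'n' < 'o' at position 1
  'ogpne' < 'qmrmhm' since 'o' < 'q' at position 1
Chaining these comparisons gives the alphabetical order.
Final answer: ['dxt', 'jahv', 'nbyz', 'nxeikt', 'ogpne', 'qmrmhm']


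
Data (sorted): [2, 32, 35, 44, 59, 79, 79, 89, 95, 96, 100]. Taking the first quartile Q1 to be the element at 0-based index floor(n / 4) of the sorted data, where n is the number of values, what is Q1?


The list has n = 11 elements.
Q1 index = floor(11 / 4) = floor(2.75) = 2
Counting from index 0 in the sorted data, the element at index 2 is 35.
Final answer: 35


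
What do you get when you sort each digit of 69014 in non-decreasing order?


The number 69014 has digits: 6, 9, 0, 1, 4
Sorted: 0, 1, 4, 6, 9
Joining the sorted digits gives the result.
Final answer: 01469


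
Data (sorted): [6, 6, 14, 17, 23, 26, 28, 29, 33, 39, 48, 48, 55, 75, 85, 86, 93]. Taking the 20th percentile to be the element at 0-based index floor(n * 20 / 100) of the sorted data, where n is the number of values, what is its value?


The dataset has n = 17 elements.
Index = floor(17 * 20 / 100) = floor(340 / 100) = floor(3.4) = 3
Counting from index 0 in the sorted data, the element at index 3 is 17.
Final answer: 17


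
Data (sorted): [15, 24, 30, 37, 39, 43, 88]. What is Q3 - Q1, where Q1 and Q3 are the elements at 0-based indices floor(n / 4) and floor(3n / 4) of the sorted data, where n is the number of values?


The data has n = 7 elements.
Q1 index = floor(7 / 4) = floor(1.75) = 1; Q3 index = floor(3 * 7 / 4) = floor(5.25) = 5
Q1 = element at index 1 = 24
Q3 = element at index 5 = 43
IQR = 43 - 24 = 19
Final answer: 19


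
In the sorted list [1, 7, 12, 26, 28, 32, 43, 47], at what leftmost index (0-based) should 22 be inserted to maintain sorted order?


List is sorted: [1, 7, 12, 26, 28, 32, 43, 47]
We need the leftmost position where 22 can be inserted, i.e. the first index whose element is >= 22 (or the end of the list if none is).
Binary search with low=0, high=8 (0-based indices):
  low=0, high=8, mid=4: a[4]=28 >= 22, so high = 4
  low=0, high=4, mid=2: a[2]=12 < 22, so low = 3
  low=3, high=4, mid=3: a[3]=26 >= 22, so high = 3
Now low = high = 3, so the insertion index is 3.
Final answer: 3


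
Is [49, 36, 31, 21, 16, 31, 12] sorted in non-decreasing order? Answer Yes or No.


Check consecutive pairs:
  49 <= 36? False
  36 <= 31? False
  31 <= 21? False
  21 <= 16? False
  16 <= 31? True
  31 <= 12? False
5 consecutive pair(s) are out of order, so the list is not sorted.
Final answer: No


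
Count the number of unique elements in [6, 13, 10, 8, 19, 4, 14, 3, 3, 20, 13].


List all unique values:
Distinct values: [3, 4, 6, 8, 10, 13, 14, 19, 20]
Count = 9
Final answer: 9


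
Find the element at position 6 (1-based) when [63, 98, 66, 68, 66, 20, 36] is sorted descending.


Sort descending: [98, 68, 66, 66, 63, 36, 20]
The 6th element (1-indexed) is at index 5.
Value = 36
Final answer: 36


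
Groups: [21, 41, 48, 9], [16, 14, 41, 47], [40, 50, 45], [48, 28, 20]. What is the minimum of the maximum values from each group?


Find max of each group:
  Group 1: [21, 41, 48, 9] -> max = 48
  Group 2: [16, 14, 41, 47] -> max = 47
  Group 3: [40, 50, 45] -> max = 50
  Group 4: [48, 28, 20] -> max = 48
Maxes: [48, 47, 50, 48]
Minimum of maxes = 47
Final answer: 47


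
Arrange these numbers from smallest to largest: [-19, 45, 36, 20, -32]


Original list: [-19, 45, 36, 20, -32]
Repeatedly take the smallest remaining element:
  Remaining [-19, 45, 36, 20, -32] -> smallest is -32
  Remaining [-19, 45, 36, 20] -> smallest is -19
  Remaining [45, 36, 20] -> smallest is 20
  Remaining [45, 36] -> smallest is 36
  Remaining [45] -> smallest is 45
Collecting the picks in order gives the sorted list.
Final answer: [-32, -19, 20, 36, 45]


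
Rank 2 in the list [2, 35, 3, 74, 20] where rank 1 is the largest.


Sort descending: [74, 35, 20, 3, 2]
Find 2 in the sorted list.
2 is at position 5.
Final answer: 5


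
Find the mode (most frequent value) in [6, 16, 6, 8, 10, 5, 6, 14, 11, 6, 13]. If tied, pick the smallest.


Count the frequency of each value:
  5 appears 1 time(s)
  6 appears 4 time(s)
  8 appears 1 time(s)
  10 appears 1 time(s)
  11 appears 1 time(s)
  13 appears 1 time(s)
  14 appears 1 time(s)
  16 appears 1 time(s)
Maximum frequency is 4.
Only 6 reaches that frequency, so it is the mode.
Final answer: 6


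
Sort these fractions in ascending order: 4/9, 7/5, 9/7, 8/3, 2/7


Convert to decimal for comparison:
  4/9 = 0.4444
  7/5 = 1.4
  9/7 = 1.2857
  8/3 = 2.6667
  2/7 = 0.2857
Decimals in increasing order: 0.2857 < 0.4444 < 1.2857 < 1.4 < 2.6667
Writing each back as its fraction gives the sorted order.
Final answer: 2/7, 4/9, 9/7, 7/5, 8/3


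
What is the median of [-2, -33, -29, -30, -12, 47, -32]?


First, sort the list: [-33, -32, -30, -29, -12, -2, 47]
The list has 7 elements (odd count).
The middle index is 3 (0-based), and the element there is -29.
Final answer: -29


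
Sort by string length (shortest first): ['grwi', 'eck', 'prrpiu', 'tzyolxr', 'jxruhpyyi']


Compute lengths:
  'grwi' has length 4
  'eck' has length 3
  'prrpiu' has length 6
  'tzyolxr' has length 7
  'jxruhpyyi' has length 9
Lengths in increasing order: 3 < 4 < 6 < 7 < 9
Listing the words in that order gives the answer.
Final answer: ['eck', 'grwi', 'prrpiu', 'tzyolxr', 'jxruhpyyi']


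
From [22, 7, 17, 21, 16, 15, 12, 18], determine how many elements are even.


Check each element:
  22 is even
  7 is odd
  17 is odd
  21 is odd
  16 is even
  15 is odd
  12 is even
  18 is even
Evens: [22, 16, 12, 18]
Count of evens = 4
Final answer: 4


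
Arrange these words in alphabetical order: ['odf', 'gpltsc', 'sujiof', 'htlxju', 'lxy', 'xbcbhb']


Compare strings character by character (the first differing letter decides):
  'gpltsc' < 'htlxju' since 'g' < 'h' at position 1
  'htlxju' < 'lxy' since 'h' < 'l' at position 1
  'lxy' < 'odf' since 'l' < 'o' at position 1
  'odf' < 'sujiof' since 'o' < 's' at position 1
  'sujiof' < 'xbcbhb' since 's' < 'x' at position 1
Chaining these comparisons gives the alphabetical order.
Final answer: ['gpltsc', 'htlxju', 'lxy', 'odf', 'sujiof', 'xbcbhb']


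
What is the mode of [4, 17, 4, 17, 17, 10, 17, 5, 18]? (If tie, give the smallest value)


Count the frequency of each value:
  4 appears 2 time(s)
  5 appears 1 time(s)
  10 appears 1 time(s)
  17 appears 4 time(s)
  18 appears 1 time(s)
Maximum frequency is 4.
Only 17 reaches that frequency, so it is the mode.
Final answer: 17


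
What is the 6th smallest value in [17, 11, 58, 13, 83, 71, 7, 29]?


Sort ascending: [7, 11, 13, 17, 29, 58, 71, 83]
The 6th element (1-indexed) is at index 5.
Value = 58
Final answer: 58


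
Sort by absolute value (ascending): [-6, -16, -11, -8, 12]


Compute absolute values:
  |-6| = 6
  |-16| = 16
  |-11| = 11
  |-8| = 8
  |12| = 12
Absolute values in increasing order: 6 < 8 < 11 < 12 < 16
Listing the original numbers in that order gives the answer.
Final answer: [-6, -8, -11, 12, -16]


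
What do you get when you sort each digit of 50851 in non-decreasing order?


The number 50851 has digits: 5, 0, 8, 5, 1
Sorted: 0, 1, 5, 5, 8
Joining the sorted digits gives the result.
Final answer: 01558


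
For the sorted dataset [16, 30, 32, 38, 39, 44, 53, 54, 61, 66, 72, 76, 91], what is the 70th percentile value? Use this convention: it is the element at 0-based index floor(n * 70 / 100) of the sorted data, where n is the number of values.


The dataset has n = 13 elements.
Index = floor(13 * 70 / 100) = floor(910 / 100) = floor(9.1) = 9
Counting from index 0 in the sorted data, the element at index 9 is 66.
Final answer: 66


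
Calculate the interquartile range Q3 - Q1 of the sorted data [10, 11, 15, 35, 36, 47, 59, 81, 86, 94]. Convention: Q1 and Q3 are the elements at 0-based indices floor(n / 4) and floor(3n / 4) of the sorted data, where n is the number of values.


The data has n = 10 elements.
Q1 index = floor(10 / 4) = floor(2.5) = 2; Q3 index = floor(3 * 10 / 4) = floor(7.5) = 7
Q1 = element at index 2 = 15
Q3 = element at index 7 = 81
IQR = 81 - 15 = 66
Final answer: 66


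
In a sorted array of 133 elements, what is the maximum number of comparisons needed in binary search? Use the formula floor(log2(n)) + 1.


Binary search halves the search space each step.
Maximum comparisons = floor(log2(133)) + 1
log2(133) = 7.0553
floor(log2(133)) = 7, so 7 + 1 = 8
Final answer: 8


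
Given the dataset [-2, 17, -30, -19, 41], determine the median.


First, sort the list: [-30, -19, -2, 17, 41]
The list has 5 elements (odd count).
The middle index is 2 (0-based), and the element there is -2.
Final answer: -2


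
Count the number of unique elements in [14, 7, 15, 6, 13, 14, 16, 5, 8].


List all unique values:
Distinct values: [5, 6, 7, 8, 13, 14, 15, 16]
Count = 8
Final answer: 8


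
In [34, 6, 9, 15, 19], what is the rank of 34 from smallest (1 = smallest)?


Sort ascending: [6, 9, 15, 19, 34]
Find 34 in the sorted list.
34 is at position 5 (1-indexed).
Final answer: 5


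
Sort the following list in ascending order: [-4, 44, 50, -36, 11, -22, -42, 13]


Original list: [-4, 44, 50, -36, 11, -22, -42, 13]
Repeatedly take the smallest remaining element:
  Remaining [-4, 44, 50, -36, 11, -22, -42, 13] -> smallest is -42
  Remaining [-4, 44, 50, -36, 11, -22, 13] -> smallest is -36
  Remaining [-4, 44, 50, 11, -22, 13] -> smallest is -22
  Remaining [-4, 44, 50, 11, 13] -> smallest is -4
  Remaining [44, 50, 11, 13] -> smallest is 11
  Remaining [44, 50, 13] -> smallest is 13
  Remaining [44, 50] -> smallest is 44
  Remaining [50] -> smallest is 50
Collecting the picks in order gives the sorted list.
Final answer: [-42, -36, -22, -4, 11, 13, 44, 50]


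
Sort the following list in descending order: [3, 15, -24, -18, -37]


Original list: [3, 15, -24, -18, -37]
Repeatedly take the largest remaining element:
  Remaining [3, 15, -24, -18, -37] -> largest is 15
  Remaining [3, -24, -18, -37] -> largest is 3
  Remaining [-24, -18, -37] -> largest is -18
  Remaining [-24, -37] -> largest is -24
  Remaining [-37] -> largest is -37
Collecting the picks in order gives the descending list.
Final answer: [15, 3, -18, -24, -37]


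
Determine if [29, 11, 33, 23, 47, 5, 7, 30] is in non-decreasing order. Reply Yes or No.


Check consecutive pairs:
  29 <= 11? False
  11 <= 33? True
  33 <= 23? False
  23 <= 47? True
  47 <= 5? False
  5 <= 7? True
  7 <= 30? True
3 consecutive pair(s) are out of order, so the list is not sorted.
Final answer: No


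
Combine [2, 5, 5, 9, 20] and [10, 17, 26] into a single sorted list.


List A: [2, 5, 5, 9, 20]
List B: [10, 17, 26]
Repeatedly compare the front elements and take the smaller:
  2 vs 10 -> take 2
  5 vs 10 -> take 5
  5 vs 10 -> take 5
  9 vs 10 -> take 9
  20 vs 10 -> take 10
  20 vs 17 -> take 17
  20 vs 26 -> take 20
  A is exhausted; append the rest of B: [26]
Final answer: [2, 5, 5, 9, 10, 17, 20, 26]


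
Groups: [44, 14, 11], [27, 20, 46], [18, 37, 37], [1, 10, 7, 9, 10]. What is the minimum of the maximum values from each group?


Find max of each group:
  Group 1: [44, 14, 11] -> max = 44
  Group 2: [27, 20, 46] -> max = 46
  Group 3: [18, 37, 37] -> max = 37
  Group 4: [1, 10, 7, 9, 10] -> max = 10
Maxes: [44, 46, 37, 10]
Minimum of maxes = 10
Final answer: 10


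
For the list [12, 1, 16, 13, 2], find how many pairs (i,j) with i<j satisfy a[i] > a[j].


For each element, count the later elements that are smaller than it:
  12 (index 0): smaller elements after it = [1, 2] -> 2
  1 (index 1): smaller elements after it = [] -> 0
  16 (index 2): smaller elements after it = [13, 2] -> 2
  13 (index 3): smaller elements after it = [2] -> 1
Total inversions = 2 + 0 + 2 + 1 = 5
Final answer: 5
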